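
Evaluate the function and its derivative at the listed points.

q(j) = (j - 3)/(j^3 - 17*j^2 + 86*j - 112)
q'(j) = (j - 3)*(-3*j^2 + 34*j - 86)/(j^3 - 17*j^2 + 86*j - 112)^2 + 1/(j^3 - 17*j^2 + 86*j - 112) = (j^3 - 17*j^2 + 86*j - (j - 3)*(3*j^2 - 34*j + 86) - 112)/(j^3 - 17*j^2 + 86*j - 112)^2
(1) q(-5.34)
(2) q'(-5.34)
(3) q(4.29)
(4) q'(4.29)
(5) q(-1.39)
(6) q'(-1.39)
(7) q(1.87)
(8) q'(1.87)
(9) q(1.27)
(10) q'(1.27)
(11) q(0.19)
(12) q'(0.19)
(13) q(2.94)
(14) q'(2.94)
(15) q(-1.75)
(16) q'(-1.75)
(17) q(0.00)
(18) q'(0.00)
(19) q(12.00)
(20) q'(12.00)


(1) = 0.01
(2) = 0.00
(3) = 0.06
(4) = 0.05
(5) = 0.02
(6) = 0.00
(7) = 0.28
(8) = 1.98
(9) = 0.06
(10) = 0.07
(11) = 0.03
(12) = 0.01
(13) = -0.00
(14) = 0.05
(15) = 0.01
(16) = 0.00
(17) = 0.03
(18) = 0.01
(19) = 0.04
(20) = -0.02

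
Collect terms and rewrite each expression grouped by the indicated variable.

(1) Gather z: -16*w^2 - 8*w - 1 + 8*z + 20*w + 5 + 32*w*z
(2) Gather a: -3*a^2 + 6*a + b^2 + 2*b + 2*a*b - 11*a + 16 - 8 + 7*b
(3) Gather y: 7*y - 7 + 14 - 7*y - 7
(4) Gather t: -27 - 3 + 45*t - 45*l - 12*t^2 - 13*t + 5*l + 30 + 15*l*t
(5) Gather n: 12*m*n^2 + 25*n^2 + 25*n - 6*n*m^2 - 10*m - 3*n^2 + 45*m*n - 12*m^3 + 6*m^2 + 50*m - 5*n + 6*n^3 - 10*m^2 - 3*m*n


(1) = -16*w^2 + 12*w + z*(32*w + 8) + 4
(2) = -3*a^2 + a*(2*b - 5) + b^2 + 9*b + 8
(3) = 0
(4) = -40*l - 12*t^2 + t*(15*l + 32)
(5) = -12*m^3 - 4*m^2 + 40*m + 6*n^3 + n^2*(12*m + 22) + n*(-6*m^2 + 42*m + 20)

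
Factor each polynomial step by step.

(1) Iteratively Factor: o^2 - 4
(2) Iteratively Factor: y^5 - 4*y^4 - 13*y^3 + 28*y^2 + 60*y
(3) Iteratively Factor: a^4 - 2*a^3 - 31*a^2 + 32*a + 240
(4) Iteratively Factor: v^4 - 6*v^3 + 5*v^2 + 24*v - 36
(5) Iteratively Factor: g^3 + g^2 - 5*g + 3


(1) = (o - 2)*(o + 2)
(2) = (y + 2)*(y^4 - 6*y^3 - y^2 + 30*y) = (y - 5)*(y + 2)*(y^3 - y^2 - 6*y) = y*(y - 5)*(y + 2)*(y^2 - y - 6) = y*(y - 5)*(y - 3)*(y + 2)*(y + 2)
(3) = (a - 5)*(a^3 + 3*a^2 - 16*a - 48) = (a - 5)*(a - 4)*(a^2 + 7*a + 12) = (a - 5)*(a - 4)*(a + 3)*(a + 4)
(4) = (v - 2)*(v^3 - 4*v^2 - 3*v + 18) = (v - 2)*(v + 2)*(v^2 - 6*v + 9) = (v - 3)*(v - 2)*(v + 2)*(v - 3)
(5) = (g - 1)*(g^2 + 2*g - 3) = (g - 1)*(g + 3)*(g - 1)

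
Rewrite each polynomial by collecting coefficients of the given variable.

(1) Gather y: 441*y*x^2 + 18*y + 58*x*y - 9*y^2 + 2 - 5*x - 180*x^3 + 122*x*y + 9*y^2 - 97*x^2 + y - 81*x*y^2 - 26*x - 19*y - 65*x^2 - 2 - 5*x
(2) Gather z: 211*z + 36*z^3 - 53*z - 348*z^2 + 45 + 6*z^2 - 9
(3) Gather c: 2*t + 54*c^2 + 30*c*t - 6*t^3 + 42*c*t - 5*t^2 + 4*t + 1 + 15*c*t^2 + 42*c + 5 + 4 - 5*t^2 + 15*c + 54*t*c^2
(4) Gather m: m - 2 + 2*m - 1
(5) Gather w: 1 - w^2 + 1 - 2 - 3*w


(1) = -180*x^3 - 162*x^2 - 81*x*y^2 - 36*x + y*(441*x^2 + 180*x)
(2) = 36*z^3 - 342*z^2 + 158*z + 36
(3) = c^2*(54*t + 54) + c*(15*t^2 + 72*t + 57) - 6*t^3 - 10*t^2 + 6*t + 10
(4) = 3*m - 3
(5) = -w^2 - 3*w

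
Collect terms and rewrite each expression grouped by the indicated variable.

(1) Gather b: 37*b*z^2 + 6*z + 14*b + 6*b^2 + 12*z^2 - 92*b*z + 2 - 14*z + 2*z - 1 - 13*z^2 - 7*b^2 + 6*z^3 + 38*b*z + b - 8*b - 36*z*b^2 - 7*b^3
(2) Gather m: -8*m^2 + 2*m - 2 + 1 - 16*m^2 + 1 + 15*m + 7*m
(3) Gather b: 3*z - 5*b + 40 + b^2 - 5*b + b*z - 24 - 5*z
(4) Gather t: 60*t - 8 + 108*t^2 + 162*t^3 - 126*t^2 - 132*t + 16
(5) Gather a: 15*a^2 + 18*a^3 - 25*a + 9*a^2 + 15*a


(1) = -7*b^3 + b^2*(-36*z - 1) + b*(37*z^2 - 54*z + 7) + 6*z^3 - z^2 - 6*z + 1
(2) = -24*m^2 + 24*m
(3) = b^2 + b*(z - 10) - 2*z + 16
(4) = 162*t^3 - 18*t^2 - 72*t + 8
(5) = 18*a^3 + 24*a^2 - 10*a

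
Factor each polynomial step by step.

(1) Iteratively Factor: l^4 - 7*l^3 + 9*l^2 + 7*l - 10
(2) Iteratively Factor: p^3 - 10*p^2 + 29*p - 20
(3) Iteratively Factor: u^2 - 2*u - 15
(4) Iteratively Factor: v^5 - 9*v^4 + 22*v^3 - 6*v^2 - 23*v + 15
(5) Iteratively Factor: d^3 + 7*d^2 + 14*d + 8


(1) = (l - 5)*(l^3 - 2*l^2 - l + 2) = (l - 5)*(l - 1)*(l^2 - l - 2) = (l - 5)*(l - 1)*(l + 1)*(l - 2)
(2) = (p - 5)*(p^2 - 5*p + 4) = (p - 5)*(p - 1)*(p - 4)
(3) = (u - 5)*(u + 3)
(4) = (v - 1)*(v^4 - 8*v^3 + 14*v^2 + 8*v - 15) = (v - 1)*(v + 1)*(v^3 - 9*v^2 + 23*v - 15) = (v - 5)*(v - 1)*(v + 1)*(v^2 - 4*v + 3) = (v - 5)*(v - 3)*(v - 1)*(v + 1)*(v - 1)
(5) = (d + 1)*(d^2 + 6*d + 8) = (d + 1)*(d + 4)*(d + 2)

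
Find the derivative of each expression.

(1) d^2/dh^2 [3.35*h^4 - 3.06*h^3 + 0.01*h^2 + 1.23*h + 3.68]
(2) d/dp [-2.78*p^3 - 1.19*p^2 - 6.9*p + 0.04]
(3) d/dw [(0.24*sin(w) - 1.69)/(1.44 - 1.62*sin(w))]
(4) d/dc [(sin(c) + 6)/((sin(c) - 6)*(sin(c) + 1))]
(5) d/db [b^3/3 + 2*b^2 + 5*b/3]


(1) = 40.2*h^2 - 18.36*h + 0.02
(2) = -8.34*p^2 - 2.38*p - 6.9
(3) = -2.3922*cos(w)/(1.62*sin(w) - 1.44)^2
(4) = (-12*sin(c) + cos(c)^2 + 23)*cos(c)/((sin(c) - 6)^2*(sin(c) + 1)^2)
(5) = b^2 + 4*b + 5/3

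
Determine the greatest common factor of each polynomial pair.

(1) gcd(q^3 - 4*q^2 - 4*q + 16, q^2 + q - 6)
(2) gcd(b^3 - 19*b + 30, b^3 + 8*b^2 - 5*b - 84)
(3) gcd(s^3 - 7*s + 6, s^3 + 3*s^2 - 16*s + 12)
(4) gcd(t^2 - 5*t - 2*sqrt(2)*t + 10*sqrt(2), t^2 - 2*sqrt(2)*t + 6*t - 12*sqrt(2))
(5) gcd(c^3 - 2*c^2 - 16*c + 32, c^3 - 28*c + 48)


(1) = q - 2
(2) = b - 3
(3) = s^2 - 3*s + 2
(4) = gcd((t - 5)*(t - 2*sqrt(2)), (t + 6)*(t - 2*sqrt(2))) = t - 2*sqrt(2)
(5) = c^2 - 6*c + 8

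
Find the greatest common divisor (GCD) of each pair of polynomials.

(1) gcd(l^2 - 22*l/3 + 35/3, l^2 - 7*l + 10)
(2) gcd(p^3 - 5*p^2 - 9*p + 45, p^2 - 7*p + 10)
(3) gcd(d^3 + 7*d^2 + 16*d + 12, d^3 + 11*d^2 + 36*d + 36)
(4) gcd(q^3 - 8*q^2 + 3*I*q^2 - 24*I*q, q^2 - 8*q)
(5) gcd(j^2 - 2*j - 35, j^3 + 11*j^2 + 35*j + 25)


(1) = l - 5
(2) = gcd((p - 5)*(p - 3)*(p + 3), (p - 5)*(p - 2)) = p - 5
(3) = gcd((d + 2)^2*(d + 3), (d + 2)*(d + 3)*(d + 6)) = d^2 + 5*d + 6
(4) = gcd(q*(q - 8)*(q + 3*I), q*(q - 8)) = q^2 - 8*q
(5) = j + 5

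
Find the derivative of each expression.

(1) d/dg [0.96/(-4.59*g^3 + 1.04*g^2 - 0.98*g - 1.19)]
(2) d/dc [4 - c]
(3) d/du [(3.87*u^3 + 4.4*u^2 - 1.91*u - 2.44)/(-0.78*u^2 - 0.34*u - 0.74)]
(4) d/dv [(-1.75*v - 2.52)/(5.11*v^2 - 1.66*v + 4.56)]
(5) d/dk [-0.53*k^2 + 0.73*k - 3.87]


(1) = (13.2192*g^2 - 1.9968*g + 0.9408)/(4.59*g^3 - 1.04*g^2 + 0.98*g + 1.19)^2
(2) = -1
(3) = (-3.0186*u^4 - 2.6316*u^3 - 11.5772*u^2 - 10.3184*u + 0.5838)/(0.6084*u^4 + 0.5304*u^3 + 1.27*u^2 + 0.5032*u + 0.5476)
(4) = (8.9425*v^2 + 25.7544*v - 12.1632)/(26.1121*v^4 - 16.9652*v^3 + 49.3588*v^2 - 15.1392*v + 20.7936)
(5) = 0.73 - 1.06*k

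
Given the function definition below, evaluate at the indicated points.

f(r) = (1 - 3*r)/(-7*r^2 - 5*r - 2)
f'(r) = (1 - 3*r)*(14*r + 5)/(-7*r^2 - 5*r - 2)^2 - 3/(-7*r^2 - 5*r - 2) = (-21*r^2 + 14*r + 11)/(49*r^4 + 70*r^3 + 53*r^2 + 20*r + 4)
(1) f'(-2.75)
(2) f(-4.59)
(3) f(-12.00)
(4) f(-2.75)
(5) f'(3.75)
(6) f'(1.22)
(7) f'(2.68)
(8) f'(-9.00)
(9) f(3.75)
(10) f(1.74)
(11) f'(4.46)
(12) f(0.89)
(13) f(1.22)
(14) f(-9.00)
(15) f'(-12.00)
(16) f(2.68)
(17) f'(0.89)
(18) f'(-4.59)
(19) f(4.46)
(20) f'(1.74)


(1) = -0.11
(2) = -0.12
(3) = -0.04
(4) = -0.22
(5) = -0.02
(6) = -0.01
(7) = -0.02
(8) = -0.01
(9) = 0.09
(10) = 0.13
(11) = -0.01
(12) = 0.14
(13) = 0.14
(14) = -0.05
(15) = -0.00
(16) = 0.11
(17) = 0.05
(18) = -0.03
(19) = 0.08
(20) = -0.03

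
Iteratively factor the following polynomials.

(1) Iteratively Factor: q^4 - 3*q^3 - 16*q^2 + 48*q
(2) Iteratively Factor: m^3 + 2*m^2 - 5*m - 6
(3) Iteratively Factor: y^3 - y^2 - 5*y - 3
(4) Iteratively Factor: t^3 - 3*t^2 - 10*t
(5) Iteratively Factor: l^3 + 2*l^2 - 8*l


(1) = (q + 4)*(q^3 - 7*q^2 + 12*q) = (q - 4)*(q + 4)*(q^2 - 3*q) = q*(q - 4)*(q + 4)*(q - 3)
(2) = (m - 2)*(m^2 + 4*m + 3) = (m - 2)*(m + 3)*(m + 1)
(3) = (y + 1)*(y^2 - 2*y - 3) = (y - 3)*(y + 1)*(y + 1)
(4) = (t + 2)*(t^2 - 5*t) = (t - 5)*(t + 2)*(t)
(5) = (l + 4)*(l^2 - 2*l) = l*(l + 4)*(l - 2)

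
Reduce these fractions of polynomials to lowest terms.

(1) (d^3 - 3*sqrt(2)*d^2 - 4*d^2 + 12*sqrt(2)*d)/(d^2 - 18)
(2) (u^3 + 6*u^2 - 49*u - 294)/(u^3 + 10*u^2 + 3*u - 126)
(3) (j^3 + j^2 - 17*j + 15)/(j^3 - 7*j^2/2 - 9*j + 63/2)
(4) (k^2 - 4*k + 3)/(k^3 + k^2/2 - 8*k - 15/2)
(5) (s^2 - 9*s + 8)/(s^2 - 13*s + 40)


(1) = (d^2 - 4*d)/(d + 3*sqrt(2))
(2) = (u - 7)/(u - 3)
(3) = (2*j^2 + 8*j - 10)/(2*j^2 - j - 21)
(4) = (2*k - 2)/(2*k^2 + 7*k + 5)
(5) = (s - 1)/(s - 5)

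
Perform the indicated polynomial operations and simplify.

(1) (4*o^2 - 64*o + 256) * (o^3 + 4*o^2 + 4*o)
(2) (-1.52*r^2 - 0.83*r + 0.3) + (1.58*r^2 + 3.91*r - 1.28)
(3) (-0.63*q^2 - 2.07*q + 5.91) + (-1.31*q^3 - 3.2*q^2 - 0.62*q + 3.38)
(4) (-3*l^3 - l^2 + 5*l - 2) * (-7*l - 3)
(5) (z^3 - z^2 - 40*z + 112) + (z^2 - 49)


(1) = 4*o^5 - 48*o^4 + 16*o^3 + 768*o^2 + 1024*o
(2) = 0.06*r^2 + 3.08*r - 0.98
(3) = -1.31*q^3 - 3.83*q^2 - 2.69*q + 9.29
(4) = 21*l^4 + 16*l^3 - 32*l^2 - l + 6
(5) = z^3 - 40*z + 63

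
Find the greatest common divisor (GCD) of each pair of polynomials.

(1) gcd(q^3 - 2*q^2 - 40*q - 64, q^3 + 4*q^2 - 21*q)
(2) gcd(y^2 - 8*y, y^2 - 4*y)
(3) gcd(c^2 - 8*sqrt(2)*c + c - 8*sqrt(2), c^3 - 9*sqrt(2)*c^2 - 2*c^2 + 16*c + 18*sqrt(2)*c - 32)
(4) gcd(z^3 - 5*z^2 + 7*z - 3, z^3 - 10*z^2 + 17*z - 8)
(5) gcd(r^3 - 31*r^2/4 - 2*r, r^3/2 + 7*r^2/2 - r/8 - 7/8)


(1) = gcd((q - 8)*(q + 2)*(q + 4), q*(q - 3)*(q + 7)) = 1
(2) = gcd(y*(y - 8), y*(y - 4)) = y
(3) = c - 8*sqrt(2)
(4) = z^2 - 2*z + 1
(5) = 1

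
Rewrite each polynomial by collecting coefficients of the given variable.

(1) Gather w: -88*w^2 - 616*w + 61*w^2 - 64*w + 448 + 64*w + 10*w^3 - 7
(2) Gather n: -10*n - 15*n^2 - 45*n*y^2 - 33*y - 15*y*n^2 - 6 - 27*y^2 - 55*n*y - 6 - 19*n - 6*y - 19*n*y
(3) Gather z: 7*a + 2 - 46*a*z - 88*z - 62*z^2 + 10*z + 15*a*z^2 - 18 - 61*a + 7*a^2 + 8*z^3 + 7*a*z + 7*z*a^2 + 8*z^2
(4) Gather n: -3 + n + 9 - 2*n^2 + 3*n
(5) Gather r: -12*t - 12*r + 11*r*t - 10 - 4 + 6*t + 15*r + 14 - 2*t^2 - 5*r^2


(1) = 10*w^3 - 27*w^2 - 616*w + 441
(2) = n^2*(-15*y - 15) + n*(-45*y^2 - 74*y - 29) - 27*y^2 - 39*y - 12
(3) = 7*a^2 - 54*a + 8*z^3 + z^2*(15*a - 54) + z*(7*a^2 - 39*a - 78) - 16
(4) = -2*n^2 + 4*n + 6
(5) = -5*r^2 + r*(11*t + 3) - 2*t^2 - 6*t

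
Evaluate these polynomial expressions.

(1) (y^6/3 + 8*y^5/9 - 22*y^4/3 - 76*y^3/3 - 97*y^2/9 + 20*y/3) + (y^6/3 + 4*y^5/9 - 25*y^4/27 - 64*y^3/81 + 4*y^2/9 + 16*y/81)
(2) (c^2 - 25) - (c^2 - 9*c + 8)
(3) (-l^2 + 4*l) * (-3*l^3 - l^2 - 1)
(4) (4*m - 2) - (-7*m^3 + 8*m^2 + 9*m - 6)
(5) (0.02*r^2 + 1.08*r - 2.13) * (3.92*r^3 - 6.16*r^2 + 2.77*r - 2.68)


(1) = 2*y^6/3 + 4*y^5/3 - 223*y^4/27 - 2116*y^3/81 - 31*y^2/3 + 556*y/81
(2) = 9*c - 33
(3) = 3*l^5 - 11*l^4 - 4*l^3 + l^2 - 4*l
(4) = 7*m^3 - 8*m^2 - 5*m + 4
(5) = 0.0784*r^5 + 4.1104*r^4 - 14.947*r^3 + 16.0588*r^2 - 8.7945*r + 5.7084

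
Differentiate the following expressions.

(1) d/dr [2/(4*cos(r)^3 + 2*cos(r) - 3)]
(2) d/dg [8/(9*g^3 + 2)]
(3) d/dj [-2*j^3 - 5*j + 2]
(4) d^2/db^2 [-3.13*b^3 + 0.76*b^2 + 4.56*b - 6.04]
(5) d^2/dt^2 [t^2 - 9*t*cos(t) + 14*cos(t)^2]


(1) = 4*(6*cos(r)^2 + 1)*sin(r)/(5*cos(r) + cos(3*r) - 3)^2
(2) = -216*g^2/(9*g^3 + 2)^2
(3) = -6*j^2 - 5
(4) = 1.52 - 18.78*b
(5) = 9*t*cos(t) + 56*sin(t)^2 + 18*sin(t) - 26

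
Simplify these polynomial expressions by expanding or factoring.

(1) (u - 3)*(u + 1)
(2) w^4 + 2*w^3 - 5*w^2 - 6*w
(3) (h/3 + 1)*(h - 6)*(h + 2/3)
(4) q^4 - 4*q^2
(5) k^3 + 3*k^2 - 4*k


(1) = u^2 - 2*u - 3
(2) = w*(w - 2)*(w + 1)*(w + 3)
(3) = h^3/3 - 7*h^2/9 - 20*h/3 - 4
(4) = q^2*(q - 2)*(q + 2)
(5) = k*(k - 1)*(k + 4)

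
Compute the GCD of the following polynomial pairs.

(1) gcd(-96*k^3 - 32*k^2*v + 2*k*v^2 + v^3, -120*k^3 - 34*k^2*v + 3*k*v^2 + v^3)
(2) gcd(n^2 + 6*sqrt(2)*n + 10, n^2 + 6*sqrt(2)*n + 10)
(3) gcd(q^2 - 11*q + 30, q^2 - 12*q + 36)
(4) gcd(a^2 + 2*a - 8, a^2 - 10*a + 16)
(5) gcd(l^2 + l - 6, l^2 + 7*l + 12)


(1) = gcd((-6*k + v)*(4*k + v)^2, (-6*k + v)*(4*k + v)*(5*k + v)) = -24*k^2 - 2*k*v + v^2
(2) = gcd((n + sqrt(2))*(n + 5*sqrt(2)), (n + sqrt(2))*(n + 5*sqrt(2))) = n^2 + 6*sqrt(2)*n + 10
(3) = gcd((q - 6)*(q - 5), (q - 6)^2) = q - 6
(4) = gcd((a - 2)*(a + 4), (a - 8)*(a - 2)) = a - 2
(5) = gcd((l - 2)*(l + 3), (l + 3)*(l + 4)) = l + 3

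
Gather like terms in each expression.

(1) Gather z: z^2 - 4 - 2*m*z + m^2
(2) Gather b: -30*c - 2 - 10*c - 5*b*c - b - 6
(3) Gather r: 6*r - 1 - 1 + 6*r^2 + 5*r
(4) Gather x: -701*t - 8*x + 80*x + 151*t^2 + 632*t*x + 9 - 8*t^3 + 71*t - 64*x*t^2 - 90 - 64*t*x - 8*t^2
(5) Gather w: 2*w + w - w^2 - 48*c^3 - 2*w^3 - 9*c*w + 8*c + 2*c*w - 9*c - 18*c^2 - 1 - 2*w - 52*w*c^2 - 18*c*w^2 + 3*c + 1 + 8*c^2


(1) = m^2 - 2*m*z + z^2 - 4
(2) = b*(-5*c - 1) - 40*c - 8
(3) = 6*r^2 + 11*r - 2
(4) = -8*t^3 + 143*t^2 - 630*t + x*(-64*t^2 + 568*t + 72) - 81
(5) = -48*c^3 - 10*c^2 + 2*c - 2*w^3 + w^2*(-18*c - 1) + w*(-52*c^2 - 7*c + 1)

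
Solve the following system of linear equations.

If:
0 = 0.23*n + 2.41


Then:
n = -10.48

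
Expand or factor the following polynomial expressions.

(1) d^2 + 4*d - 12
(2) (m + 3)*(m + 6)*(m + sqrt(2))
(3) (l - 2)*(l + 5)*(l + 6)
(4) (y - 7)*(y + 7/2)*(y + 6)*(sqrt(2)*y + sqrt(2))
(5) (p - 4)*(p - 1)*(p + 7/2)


(1) = (d - 2)*(d + 6)
(2) = m^3 + sqrt(2)*m^2 + 9*m^2 + 9*sqrt(2)*m + 18*m + 18*sqrt(2)
(3) = l^3 + 9*l^2 + 8*l - 60
(4) = sqrt(2)*y^4 + 7*sqrt(2)*y^3/2 - 43*sqrt(2)*y^2 - 385*sqrt(2)*y/2 - 147*sqrt(2)
(5) = p^3 - 3*p^2/2 - 27*p/2 + 14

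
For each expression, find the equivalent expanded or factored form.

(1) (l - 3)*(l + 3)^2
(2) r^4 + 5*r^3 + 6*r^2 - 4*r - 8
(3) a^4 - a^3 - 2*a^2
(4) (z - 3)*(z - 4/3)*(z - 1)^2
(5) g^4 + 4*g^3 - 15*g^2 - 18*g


(1) = l^3 + 3*l^2 - 9*l - 27
(2) = (r - 1)*(r + 2)^3
(3) = a^2*(a - 2)*(a + 1)
(4) = z^4 - 19*z^3/3 + 41*z^2/3 - 37*z/3 + 4
(5) = g*(g - 3)*(g + 1)*(g + 6)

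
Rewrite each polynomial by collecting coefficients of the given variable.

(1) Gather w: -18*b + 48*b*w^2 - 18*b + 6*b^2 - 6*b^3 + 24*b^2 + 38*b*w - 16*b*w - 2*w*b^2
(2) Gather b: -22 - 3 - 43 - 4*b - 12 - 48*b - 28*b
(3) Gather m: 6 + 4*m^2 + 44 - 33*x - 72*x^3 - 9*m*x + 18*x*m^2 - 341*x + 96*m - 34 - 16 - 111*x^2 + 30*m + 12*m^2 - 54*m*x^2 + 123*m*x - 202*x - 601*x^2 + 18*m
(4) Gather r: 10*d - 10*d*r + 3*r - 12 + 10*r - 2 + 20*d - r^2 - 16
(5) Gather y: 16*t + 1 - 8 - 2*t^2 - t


(1) = -6*b^3 + 30*b^2 + 48*b*w^2 - 36*b + w*(-2*b^2 + 22*b)
(2) = -80*b - 80
(3) = m^2*(18*x + 16) + m*(-54*x^2 + 114*x + 144) - 72*x^3 - 712*x^2 - 576*x
(4) = 30*d - r^2 + r*(13 - 10*d) - 30
(5) = -2*t^2 + 15*t - 7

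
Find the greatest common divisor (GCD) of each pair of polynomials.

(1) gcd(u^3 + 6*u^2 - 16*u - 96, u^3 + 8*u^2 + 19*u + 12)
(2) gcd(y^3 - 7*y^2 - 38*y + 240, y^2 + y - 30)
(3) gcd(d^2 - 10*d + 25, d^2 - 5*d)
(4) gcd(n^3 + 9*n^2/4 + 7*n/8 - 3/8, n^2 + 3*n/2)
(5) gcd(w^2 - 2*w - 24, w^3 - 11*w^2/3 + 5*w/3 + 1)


(1) = u + 4
(2) = gcd((y - 8)*(y - 5)*(y + 6), (y - 5)*(y + 6)) = y^2 + y - 30
(3) = gcd((d - 5)^2, d*(d - 5)) = d - 5
(4) = n + 3/2
(5) = gcd((w - 6)*(w + 4), (w - 3)*(w - 1)*(w + 1/3)) = 1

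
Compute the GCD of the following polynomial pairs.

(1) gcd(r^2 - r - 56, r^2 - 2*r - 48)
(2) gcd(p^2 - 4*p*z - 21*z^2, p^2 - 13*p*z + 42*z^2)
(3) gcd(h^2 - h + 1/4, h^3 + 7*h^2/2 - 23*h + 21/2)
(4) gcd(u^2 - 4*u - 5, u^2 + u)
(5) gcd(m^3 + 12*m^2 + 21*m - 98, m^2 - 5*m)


(1) = gcd((r - 8)*(r + 7), (r - 8)*(r + 6)) = r - 8
(2) = gcd((p - 7*z)*(p + 3*z), (p - 7*z)*(p - 6*z)) = -p + 7*z
(3) = h - 1/2
(4) = u + 1
(5) = gcd((m - 2)*(m + 7)^2, m*(m - 5)) = 1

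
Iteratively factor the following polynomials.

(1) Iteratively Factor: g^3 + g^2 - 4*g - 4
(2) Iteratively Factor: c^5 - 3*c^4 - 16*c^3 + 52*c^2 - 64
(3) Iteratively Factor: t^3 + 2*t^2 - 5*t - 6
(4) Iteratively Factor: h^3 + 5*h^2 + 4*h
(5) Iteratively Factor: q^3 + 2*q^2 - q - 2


(1) = (g + 1)*(g^2 - 4) = (g - 2)*(g + 1)*(g + 2)
(2) = (c - 2)*(c^4 - c^3 - 18*c^2 + 16*c + 32) = (c - 2)*(c + 1)*(c^3 - 2*c^2 - 16*c + 32) = (c - 2)*(c + 1)*(c + 4)*(c^2 - 6*c + 8) = (c - 4)*(c - 2)*(c + 1)*(c + 4)*(c - 2)
(3) = (t + 3)*(t^2 - t - 2) = (t + 1)*(t + 3)*(t - 2)
(4) = (h + 1)*(h^2 + 4*h) = h*(h + 1)*(h + 4)
(5) = (q + 1)*(q^2 + q - 2) = (q + 1)*(q + 2)*(q - 1)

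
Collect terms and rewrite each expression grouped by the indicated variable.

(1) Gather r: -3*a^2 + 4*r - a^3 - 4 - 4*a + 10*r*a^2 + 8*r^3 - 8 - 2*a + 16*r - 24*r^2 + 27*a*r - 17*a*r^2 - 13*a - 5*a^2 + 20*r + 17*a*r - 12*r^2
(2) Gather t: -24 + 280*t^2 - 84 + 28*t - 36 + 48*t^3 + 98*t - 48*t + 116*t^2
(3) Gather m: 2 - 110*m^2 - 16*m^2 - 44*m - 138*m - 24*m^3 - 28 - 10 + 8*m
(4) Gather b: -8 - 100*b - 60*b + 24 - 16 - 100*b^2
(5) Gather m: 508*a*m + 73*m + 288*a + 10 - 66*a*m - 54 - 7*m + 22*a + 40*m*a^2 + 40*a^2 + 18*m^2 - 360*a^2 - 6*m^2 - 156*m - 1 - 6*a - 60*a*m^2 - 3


(1) = -a^3 - 8*a^2 - 19*a + 8*r^3 + r^2*(-17*a - 36) + r*(10*a^2 + 44*a + 40) - 12
(2) = 48*t^3 + 396*t^2 + 78*t - 144
(3) = -24*m^3 - 126*m^2 - 174*m - 36
(4) = -100*b^2 - 160*b
(5) = -320*a^2 + 304*a + m^2*(12 - 60*a) + m*(40*a^2 + 442*a - 90) - 48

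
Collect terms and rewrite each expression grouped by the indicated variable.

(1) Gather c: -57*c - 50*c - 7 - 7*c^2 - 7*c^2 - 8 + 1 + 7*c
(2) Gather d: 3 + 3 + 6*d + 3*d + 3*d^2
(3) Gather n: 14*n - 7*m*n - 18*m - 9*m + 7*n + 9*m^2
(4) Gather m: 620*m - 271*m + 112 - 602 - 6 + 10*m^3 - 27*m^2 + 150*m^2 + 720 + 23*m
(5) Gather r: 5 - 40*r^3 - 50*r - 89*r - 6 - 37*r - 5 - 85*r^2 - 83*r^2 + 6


(1) = -14*c^2 - 100*c - 14
(2) = 3*d^2 + 9*d + 6
(3) = 9*m^2 - 27*m + n*(21 - 7*m)
(4) = 10*m^3 + 123*m^2 + 372*m + 224
(5) = -40*r^3 - 168*r^2 - 176*r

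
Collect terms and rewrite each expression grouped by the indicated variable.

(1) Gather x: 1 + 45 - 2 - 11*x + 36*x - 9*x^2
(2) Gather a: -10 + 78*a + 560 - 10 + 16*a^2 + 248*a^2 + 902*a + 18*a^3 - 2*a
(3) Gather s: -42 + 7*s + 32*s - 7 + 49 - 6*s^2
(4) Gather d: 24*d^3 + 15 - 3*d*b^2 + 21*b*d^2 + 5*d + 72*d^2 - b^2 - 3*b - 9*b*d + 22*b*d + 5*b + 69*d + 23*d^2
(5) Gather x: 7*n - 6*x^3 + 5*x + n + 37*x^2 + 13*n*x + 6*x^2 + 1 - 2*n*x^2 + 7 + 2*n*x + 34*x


(1) = -9*x^2 + 25*x + 44
(2) = 18*a^3 + 264*a^2 + 978*a + 540
(3) = -6*s^2 + 39*s
(4) = -b^2 + 2*b + 24*d^3 + d^2*(21*b + 95) + d*(-3*b^2 + 13*b + 74) + 15
(5) = 8*n - 6*x^3 + x^2*(43 - 2*n) + x*(15*n + 39) + 8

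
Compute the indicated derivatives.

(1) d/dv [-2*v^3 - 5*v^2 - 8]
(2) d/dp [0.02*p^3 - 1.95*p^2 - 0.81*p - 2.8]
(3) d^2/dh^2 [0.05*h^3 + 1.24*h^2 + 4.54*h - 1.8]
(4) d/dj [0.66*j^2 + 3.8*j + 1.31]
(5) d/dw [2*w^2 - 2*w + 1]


(1) = 2*v*(-3*v - 5)
(2) = 0.06*p^2 - 3.9*p - 0.81
(3) = 0.3*h + 2.48
(4) = 1.32*j + 3.8
(5) = 4*w - 2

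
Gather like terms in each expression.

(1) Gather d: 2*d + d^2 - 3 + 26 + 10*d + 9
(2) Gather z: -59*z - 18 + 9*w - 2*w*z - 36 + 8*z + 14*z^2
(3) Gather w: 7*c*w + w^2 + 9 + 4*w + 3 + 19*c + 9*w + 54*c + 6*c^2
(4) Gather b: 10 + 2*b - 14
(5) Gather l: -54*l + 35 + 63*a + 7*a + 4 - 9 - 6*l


(1) = d^2 + 12*d + 32
(2) = 9*w + 14*z^2 + z*(-2*w - 51) - 54
(3) = 6*c^2 + 73*c + w^2 + w*(7*c + 13) + 12
(4) = 2*b - 4
(5) = 70*a - 60*l + 30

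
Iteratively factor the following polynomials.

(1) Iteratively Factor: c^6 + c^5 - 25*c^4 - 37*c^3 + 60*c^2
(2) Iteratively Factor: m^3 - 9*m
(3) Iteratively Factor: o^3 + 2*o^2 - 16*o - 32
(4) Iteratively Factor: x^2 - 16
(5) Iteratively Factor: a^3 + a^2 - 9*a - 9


(1) = (c - 1)*(c^5 + 2*c^4 - 23*c^3 - 60*c^2) = (c - 1)*(c + 4)*(c^4 - 2*c^3 - 15*c^2) = c*(c - 1)*(c + 4)*(c^3 - 2*c^2 - 15*c) = c*(c - 5)*(c - 1)*(c + 4)*(c^2 + 3*c) = c*(c - 5)*(c - 1)*(c + 3)*(c + 4)*(c)
(2) = (m - 3)*(m^2 + 3*m) = (m - 3)*(m + 3)*(m)
(3) = (o + 2)*(o^2 - 16) = (o + 2)*(o + 4)*(o - 4)
(4) = (x + 4)*(x - 4)
(5) = (a - 3)*(a^2 + 4*a + 3) = (a - 3)*(a + 3)*(a + 1)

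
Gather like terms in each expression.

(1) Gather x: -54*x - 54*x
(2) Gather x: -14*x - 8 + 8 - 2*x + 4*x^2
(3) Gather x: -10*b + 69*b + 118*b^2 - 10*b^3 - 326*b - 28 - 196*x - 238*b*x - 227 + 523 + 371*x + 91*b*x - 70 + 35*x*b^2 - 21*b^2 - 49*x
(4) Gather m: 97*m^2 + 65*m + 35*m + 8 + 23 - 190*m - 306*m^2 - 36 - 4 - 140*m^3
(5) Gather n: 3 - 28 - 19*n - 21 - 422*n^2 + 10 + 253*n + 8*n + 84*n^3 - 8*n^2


(1) = -108*x
(2) = 4*x^2 - 16*x
(3) = -10*b^3 + 97*b^2 - 267*b + x*(35*b^2 - 147*b + 126) + 198
(4) = -140*m^3 - 209*m^2 - 90*m - 9
(5) = 84*n^3 - 430*n^2 + 242*n - 36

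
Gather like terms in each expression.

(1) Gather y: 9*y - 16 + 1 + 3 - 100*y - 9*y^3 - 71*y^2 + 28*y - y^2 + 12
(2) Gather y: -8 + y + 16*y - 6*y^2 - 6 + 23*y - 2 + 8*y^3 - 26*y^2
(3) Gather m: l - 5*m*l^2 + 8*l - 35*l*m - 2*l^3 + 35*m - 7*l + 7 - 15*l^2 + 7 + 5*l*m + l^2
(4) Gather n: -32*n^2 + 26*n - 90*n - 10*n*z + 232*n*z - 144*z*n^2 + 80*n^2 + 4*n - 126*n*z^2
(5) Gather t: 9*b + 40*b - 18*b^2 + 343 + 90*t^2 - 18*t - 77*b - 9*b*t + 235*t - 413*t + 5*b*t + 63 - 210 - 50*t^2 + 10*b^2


(1) = -9*y^3 - 72*y^2 - 63*y
(2) = 8*y^3 - 32*y^2 + 40*y - 16
(3) = -2*l^3 - 14*l^2 + 2*l + m*(-5*l^2 - 30*l + 35) + 14
(4) = n^2*(48 - 144*z) + n*(-126*z^2 + 222*z - 60)
(5) = -8*b^2 - 28*b + 40*t^2 + t*(-4*b - 196) + 196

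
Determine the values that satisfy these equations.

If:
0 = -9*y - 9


Then:
y = -1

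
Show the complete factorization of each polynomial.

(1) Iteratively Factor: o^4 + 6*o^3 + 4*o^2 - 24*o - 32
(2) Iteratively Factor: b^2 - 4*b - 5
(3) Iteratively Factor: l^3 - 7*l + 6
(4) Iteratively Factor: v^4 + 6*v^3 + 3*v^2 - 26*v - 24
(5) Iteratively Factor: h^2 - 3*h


(1) = (o + 2)*(o^3 + 4*o^2 - 4*o - 16) = (o + 2)^2*(o^2 + 2*o - 8) = (o + 2)^2*(o + 4)*(o - 2)
(2) = (b + 1)*(b - 5)
(3) = (l + 3)*(l^2 - 3*l + 2) = (l - 2)*(l + 3)*(l - 1)
(4) = (v - 2)*(v^3 + 8*v^2 + 19*v + 12) = (v - 2)*(v + 3)*(v^2 + 5*v + 4) = (v - 2)*(v + 1)*(v + 3)*(v + 4)
(5) = (h - 3)*(h)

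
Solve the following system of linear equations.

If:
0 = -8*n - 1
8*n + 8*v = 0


Then:
n = -1/8
v = 1/8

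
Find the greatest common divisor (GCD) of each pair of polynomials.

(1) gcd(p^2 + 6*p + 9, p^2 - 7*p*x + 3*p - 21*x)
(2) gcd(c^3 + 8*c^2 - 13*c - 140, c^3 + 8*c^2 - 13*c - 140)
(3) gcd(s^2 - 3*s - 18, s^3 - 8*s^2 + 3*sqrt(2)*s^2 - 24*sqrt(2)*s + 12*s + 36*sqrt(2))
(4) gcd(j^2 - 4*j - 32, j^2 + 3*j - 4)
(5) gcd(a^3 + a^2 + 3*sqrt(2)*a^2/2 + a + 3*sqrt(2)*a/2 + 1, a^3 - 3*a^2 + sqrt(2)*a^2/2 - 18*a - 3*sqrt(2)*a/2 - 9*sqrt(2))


(1) = gcd((p + 3)^2, (p + 3)*(p - 7*x)) = p + 3
(2) = c^3 + 8*c^2 - 13*c - 140
(3) = gcd((s - 6)*(s + 3), (s - 6)*(s - 2)*(s + 3*sqrt(2))) = s - 6
(4) = gcd((j - 8)*(j + 4), (j - 1)*(j + 4)) = j + 4
(5) = gcd((a + 1)*(a + sqrt(2)/2)*(a + sqrt(2)), (a - 6)*(a + 3)*(a + sqrt(2)/2)) = a + sqrt(2)/2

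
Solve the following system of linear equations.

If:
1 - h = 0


Then:
h = 1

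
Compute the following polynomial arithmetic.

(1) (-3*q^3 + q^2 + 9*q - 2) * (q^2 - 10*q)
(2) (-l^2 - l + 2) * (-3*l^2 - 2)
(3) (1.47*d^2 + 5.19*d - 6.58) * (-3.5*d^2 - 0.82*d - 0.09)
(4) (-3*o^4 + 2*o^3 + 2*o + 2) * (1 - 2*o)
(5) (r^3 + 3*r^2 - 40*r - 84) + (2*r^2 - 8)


(1) = -3*q^5 + 31*q^4 - q^3 - 92*q^2 + 20*q
(2) = 3*l^4 + 3*l^3 - 4*l^2 + 2*l - 4
(3) = -5.145*d^4 - 19.3704*d^3 + 18.6419*d^2 + 4.9285*d + 0.5922
(4) = 6*o^5 - 7*o^4 + 2*o^3 - 4*o^2 - 2*o + 2
(5) = r^3 + 5*r^2 - 40*r - 92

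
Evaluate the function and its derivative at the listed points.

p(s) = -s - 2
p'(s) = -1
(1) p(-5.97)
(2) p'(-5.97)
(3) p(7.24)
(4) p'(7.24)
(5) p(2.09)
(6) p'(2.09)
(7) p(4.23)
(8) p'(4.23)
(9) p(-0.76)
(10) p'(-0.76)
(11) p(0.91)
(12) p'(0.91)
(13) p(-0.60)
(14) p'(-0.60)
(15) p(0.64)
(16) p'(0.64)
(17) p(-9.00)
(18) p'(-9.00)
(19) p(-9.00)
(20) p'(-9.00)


(1) = 3.97
(2) = -1.00
(3) = -9.24
(4) = -1.00
(5) = -4.09
(6) = -1.00
(7) = -6.23
(8) = -1.00
(9) = -1.24
(10) = -1.00
(11) = -2.91
(12) = -1.00
(13) = -1.40
(14) = -1.00
(15) = -2.64
(16) = -1.00
(17) = 7.00
(18) = -1.00
(19) = 7.00
(20) = -1.00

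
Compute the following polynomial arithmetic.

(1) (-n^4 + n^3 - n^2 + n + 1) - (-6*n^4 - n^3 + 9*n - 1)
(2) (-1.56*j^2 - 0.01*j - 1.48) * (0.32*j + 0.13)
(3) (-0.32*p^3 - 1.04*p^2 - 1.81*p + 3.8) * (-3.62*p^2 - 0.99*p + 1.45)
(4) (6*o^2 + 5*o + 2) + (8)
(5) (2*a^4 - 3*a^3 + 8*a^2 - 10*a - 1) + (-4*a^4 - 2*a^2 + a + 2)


(1) = 5*n^4 + 2*n^3 - n^2 - 8*n + 2
(2) = -0.4992*j^3 - 0.206*j^2 - 0.4749*j - 0.1924
(3) = 1.1584*p^5 + 4.0816*p^4 + 7.1178*p^3 - 13.4721*p^2 - 6.3865*p + 5.51
(4) = 6*o^2 + 5*o + 10
(5) = -2*a^4 - 3*a^3 + 6*a^2 - 9*a + 1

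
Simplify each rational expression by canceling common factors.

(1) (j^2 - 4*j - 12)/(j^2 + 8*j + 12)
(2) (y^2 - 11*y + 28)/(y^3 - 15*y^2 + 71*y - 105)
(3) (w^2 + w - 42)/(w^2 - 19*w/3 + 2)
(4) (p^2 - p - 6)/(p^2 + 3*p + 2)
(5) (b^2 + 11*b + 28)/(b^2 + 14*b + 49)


(1) = (j - 6)/(j + 6)
(2) = (y - 4)/(y^2 - 8*y + 15)
(3) = (3*w + 21)/(3*w - 1)
(4) = (p - 3)/(p + 1)
(5) = (b + 4)/(b + 7)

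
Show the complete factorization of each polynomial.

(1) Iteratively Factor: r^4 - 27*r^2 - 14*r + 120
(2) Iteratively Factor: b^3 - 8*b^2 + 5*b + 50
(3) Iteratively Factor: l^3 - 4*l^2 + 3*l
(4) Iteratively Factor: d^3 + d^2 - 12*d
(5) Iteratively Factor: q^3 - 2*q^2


(1) = (r - 5)*(r^3 + 5*r^2 - 2*r - 24) = (r - 5)*(r + 4)*(r^2 + r - 6) = (r - 5)*(r + 3)*(r + 4)*(r - 2)
(2) = (b + 2)*(b^2 - 10*b + 25) = (b - 5)*(b + 2)*(b - 5)
(3) = (l - 1)*(l^2 - 3*l) = (l - 3)*(l - 1)*(l)
(4) = (d + 4)*(d^2 - 3*d) = d*(d + 4)*(d - 3)
(5) = (q)*(q^2 - 2*q) = q*(q - 2)*(q)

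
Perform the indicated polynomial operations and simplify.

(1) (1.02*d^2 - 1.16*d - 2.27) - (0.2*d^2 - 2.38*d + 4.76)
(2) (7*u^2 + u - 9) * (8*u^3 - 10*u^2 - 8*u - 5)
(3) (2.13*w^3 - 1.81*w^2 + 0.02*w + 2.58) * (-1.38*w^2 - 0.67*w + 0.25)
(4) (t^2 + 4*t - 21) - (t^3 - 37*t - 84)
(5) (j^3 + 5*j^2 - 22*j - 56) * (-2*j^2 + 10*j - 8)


(1) = 0.82*d^2 + 1.22*d - 7.03
(2) = 56*u^5 - 62*u^4 - 138*u^3 + 47*u^2 + 67*u + 45
(3) = -2.9394*w^5 + 1.0707*w^4 + 1.7176*w^3 - 4.0263*w^2 - 1.7236*w + 0.645
(4) = -t^3 + t^2 + 41*t + 63
(5) = -2*j^5 + 86*j^3 - 148*j^2 - 384*j + 448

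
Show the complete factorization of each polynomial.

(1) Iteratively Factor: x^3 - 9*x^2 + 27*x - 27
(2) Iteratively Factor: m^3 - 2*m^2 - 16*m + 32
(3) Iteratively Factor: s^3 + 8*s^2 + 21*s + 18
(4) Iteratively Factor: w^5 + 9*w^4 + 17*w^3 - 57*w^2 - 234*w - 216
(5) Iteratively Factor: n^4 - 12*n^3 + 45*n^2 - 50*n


(1) = (x - 3)*(x^2 - 6*x + 9) = (x - 3)^2*(x - 3)
(2) = (m - 4)*(m^2 + 2*m - 8) = (m - 4)*(m - 2)*(m + 4)
(3) = (s + 3)*(s^2 + 5*s + 6) = (s + 3)^2*(s + 2)
(4) = (w - 3)*(w^4 + 12*w^3 + 53*w^2 + 102*w + 72) = (w - 3)*(w + 4)*(w^3 + 8*w^2 + 21*w + 18) = (w - 3)*(w + 3)*(w + 4)*(w^2 + 5*w + 6) = (w - 3)*(w + 2)*(w + 3)*(w + 4)*(w + 3)
(5) = (n - 5)*(n^3 - 7*n^2 + 10*n) = n*(n - 5)*(n^2 - 7*n + 10) = n*(n - 5)^2*(n - 2)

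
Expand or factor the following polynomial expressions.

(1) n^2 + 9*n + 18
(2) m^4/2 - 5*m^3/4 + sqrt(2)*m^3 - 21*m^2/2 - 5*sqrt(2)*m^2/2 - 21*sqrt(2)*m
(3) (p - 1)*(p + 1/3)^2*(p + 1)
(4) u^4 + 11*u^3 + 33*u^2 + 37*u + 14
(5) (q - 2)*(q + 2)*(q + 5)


(1) = (n + 3)*(n + 6)
(2) = m*(m/2 + sqrt(2))*(m - 6)*(m + 7/2)
(3) = p^4 + 2*p^3/3 - 8*p^2/9 - 2*p/3 - 1/9
(4) = (u + 1)^2*(u + 2)*(u + 7)
(5) = q^3 + 5*q^2 - 4*q - 20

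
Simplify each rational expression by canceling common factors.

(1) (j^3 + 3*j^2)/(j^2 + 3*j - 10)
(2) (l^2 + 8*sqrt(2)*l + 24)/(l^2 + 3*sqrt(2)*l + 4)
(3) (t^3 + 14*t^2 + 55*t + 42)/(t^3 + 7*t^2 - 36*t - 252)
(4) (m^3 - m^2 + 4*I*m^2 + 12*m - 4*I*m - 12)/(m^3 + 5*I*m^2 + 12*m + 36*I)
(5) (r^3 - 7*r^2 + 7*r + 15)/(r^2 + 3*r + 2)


(1) = (j^3 + 3*j^2)/(j^2 + 3*j - 10)
(2) = (l + 6*sqrt(2))/(l + sqrt(2))
(3) = (t + 1)/(t - 6)
(4) = (m^2 + m*(-1 - 2*I) + 2*I)/(m^2 - I*m + 6)
(5) = (r^2 - 8*r + 15)/(r + 2)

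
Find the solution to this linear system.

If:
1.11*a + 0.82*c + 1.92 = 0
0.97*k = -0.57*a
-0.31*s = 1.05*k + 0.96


Then:
a = 0.502422723475355*s + 1.55588972431078
c = -0.680108808606883*s - 4.44760682193288
k = -0.295238095238095*s - 0.914285714285714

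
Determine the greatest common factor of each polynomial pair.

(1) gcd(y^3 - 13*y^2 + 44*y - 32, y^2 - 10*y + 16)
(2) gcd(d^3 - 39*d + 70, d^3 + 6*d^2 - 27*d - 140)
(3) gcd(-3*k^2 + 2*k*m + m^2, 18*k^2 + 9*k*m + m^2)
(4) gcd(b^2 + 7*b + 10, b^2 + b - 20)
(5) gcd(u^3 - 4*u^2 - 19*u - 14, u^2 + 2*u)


(1) = y - 8
(2) = d^2 + 2*d - 35
(3) = gcd((-k + m)*(3*k + m), (3*k + m)*(6*k + m)) = 3*k + m
(4) = b + 5
(5) = gcd((u - 7)*(u + 1)*(u + 2), u*(u + 2)) = u + 2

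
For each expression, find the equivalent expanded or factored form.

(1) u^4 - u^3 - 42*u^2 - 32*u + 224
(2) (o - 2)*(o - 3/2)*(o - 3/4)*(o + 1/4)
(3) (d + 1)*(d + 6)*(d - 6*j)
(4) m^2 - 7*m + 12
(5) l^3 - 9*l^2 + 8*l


(1) = (u - 7)*(u - 2)*(u + 4)^2
(2) = o^4 - 4*o^3 + 73*o^2/16 - 27*o/32 - 9/16
(3) = d^3 - 6*d^2*j + 7*d^2 - 42*d*j + 6*d - 36*j
(4) = (m - 4)*(m - 3)
(5) = l*(l - 8)*(l - 1)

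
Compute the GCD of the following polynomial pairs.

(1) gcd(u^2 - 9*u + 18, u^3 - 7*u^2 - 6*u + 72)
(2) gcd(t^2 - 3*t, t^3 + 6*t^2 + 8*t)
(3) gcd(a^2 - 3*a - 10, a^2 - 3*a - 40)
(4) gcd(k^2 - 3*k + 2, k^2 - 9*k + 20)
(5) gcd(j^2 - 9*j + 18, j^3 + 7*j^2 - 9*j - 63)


(1) = gcd((u - 6)*(u - 3), (u - 6)*(u - 4)*(u + 3)) = u - 6
(2) = t
(3) = 1
(4) = 1
(5) = j - 3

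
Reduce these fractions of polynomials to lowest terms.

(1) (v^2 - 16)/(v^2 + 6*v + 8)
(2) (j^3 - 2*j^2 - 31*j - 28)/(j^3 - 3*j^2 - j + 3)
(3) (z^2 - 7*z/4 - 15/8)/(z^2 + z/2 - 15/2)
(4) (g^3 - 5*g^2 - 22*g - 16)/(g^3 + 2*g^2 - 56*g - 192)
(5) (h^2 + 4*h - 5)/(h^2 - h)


(1) = (v - 4)/(v + 2)
(2) = (j^2 - 3*j - 28)/(j^2 - 4*j + 3)
(3) = (4*z + 3)/(4*z + 12)
(4) = (g^2 + 3*g + 2)/(g^2 + 10*g + 24)
(5) = (h + 5)/h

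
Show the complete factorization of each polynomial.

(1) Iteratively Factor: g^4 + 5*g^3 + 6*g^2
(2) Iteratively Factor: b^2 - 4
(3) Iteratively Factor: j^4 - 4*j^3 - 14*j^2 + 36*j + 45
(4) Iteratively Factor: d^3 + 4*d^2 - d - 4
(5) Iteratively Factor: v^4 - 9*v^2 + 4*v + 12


(1) = (g)*(g^3 + 5*g^2 + 6*g) = g*(g + 3)*(g^2 + 2*g) = g^2*(g + 3)*(g + 2)
(2) = (b + 2)*(b - 2)
(3) = (j - 5)*(j^3 + j^2 - 9*j - 9) = (j - 5)*(j + 1)*(j^2 - 9) = (j - 5)*(j + 1)*(j + 3)*(j - 3)
(4) = (d + 1)*(d^2 + 3*d - 4) = (d + 1)*(d + 4)*(d - 1)
(5) = (v - 2)*(v^3 + 2*v^2 - 5*v - 6) = (v - 2)*(v + 1)*(v^2 + v - 6) = (v - 2)^2*(v + 1)*(v + 3)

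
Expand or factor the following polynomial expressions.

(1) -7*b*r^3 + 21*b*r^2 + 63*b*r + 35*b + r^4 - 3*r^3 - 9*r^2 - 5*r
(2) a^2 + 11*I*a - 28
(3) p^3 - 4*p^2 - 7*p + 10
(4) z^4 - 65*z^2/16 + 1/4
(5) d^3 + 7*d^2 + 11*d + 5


(1) = (-7*b + r)*(r - 5)*(r + 1)^2
(2) = (a + 4*I)*(a + 7*I)
(3) = (p - 5)*(p - 1)*(p + 2)
(4) = (z - 2)*(z - 1/4)*(z + 1/4)*(z + 2)
(5) = (d + 1)^2*(d + 5)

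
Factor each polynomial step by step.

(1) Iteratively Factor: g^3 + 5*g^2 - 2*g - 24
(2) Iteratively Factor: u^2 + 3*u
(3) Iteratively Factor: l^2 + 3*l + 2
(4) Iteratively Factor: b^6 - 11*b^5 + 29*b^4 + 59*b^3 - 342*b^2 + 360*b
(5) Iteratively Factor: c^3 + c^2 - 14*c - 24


(1) = (g + 4)*(g^2 + g - 6) = (g + 3)*(g + 4)*(g - 2)
(2) = (u + 3)*(u)
(3) = (l + 1)*(l + 2)
(4) = (b)*(b^5 - 11*b^4 + 29*b^3 + 59*b^2 - 342*b + 360) = b*(b - 2)*(b^4 - 9*b^3 + 11*b^2 + 81*b - 180) = b*(b - 2)*(b + 3)*(b^3 - 12*b^2 + 47*b - 60) = b*(b - 3)*(b - 2)*(b + 3)*(b^2 - 9*b + 20) = b*(b - 4)*(b - 3)*(b - 2)*(b + 3)*(b - 5)
(5) = (c + 2)*(c^2 - c - 12) = (c - 4)*(c + 2)*(c + 3)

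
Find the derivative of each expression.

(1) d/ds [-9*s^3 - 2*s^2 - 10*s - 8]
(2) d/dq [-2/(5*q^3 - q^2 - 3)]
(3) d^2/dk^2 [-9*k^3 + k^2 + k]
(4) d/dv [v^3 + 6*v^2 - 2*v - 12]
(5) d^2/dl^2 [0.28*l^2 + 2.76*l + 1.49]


(1) = -27*s^2 - 4*s - 10
(2) = 2*q*(15*q - 2)/(-5*q^3 + q^2 + 3)^2
(3) = 2 - 54*k
(4) = 3*v^2 + 12*v - 2
(5) = 0.560000000000000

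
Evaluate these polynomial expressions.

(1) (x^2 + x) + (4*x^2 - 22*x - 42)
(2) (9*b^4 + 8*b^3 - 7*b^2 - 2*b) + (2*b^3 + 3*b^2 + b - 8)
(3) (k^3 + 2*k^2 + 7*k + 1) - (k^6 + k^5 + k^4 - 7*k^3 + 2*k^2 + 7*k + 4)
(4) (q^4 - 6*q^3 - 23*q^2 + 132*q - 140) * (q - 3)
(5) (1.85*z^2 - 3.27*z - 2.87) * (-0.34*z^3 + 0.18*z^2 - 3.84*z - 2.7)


(1) = 5*x^2 - 21*x - 42
(2) = 9*b^4 + 10*b^3 - 4*b^2 - b - 8
(3) = -k^6 - k^5 - k^4 + 8*k^3 - 3
(4) = q^5 - 9*q^4 - 5*q^3 + 201*q^2 - 536*q + 420
(5) = -0.629*z^5 + 1.4448*z^4 - 6.7168*z^3 + 7.0452*z^2 + 19.8498*z + 7.749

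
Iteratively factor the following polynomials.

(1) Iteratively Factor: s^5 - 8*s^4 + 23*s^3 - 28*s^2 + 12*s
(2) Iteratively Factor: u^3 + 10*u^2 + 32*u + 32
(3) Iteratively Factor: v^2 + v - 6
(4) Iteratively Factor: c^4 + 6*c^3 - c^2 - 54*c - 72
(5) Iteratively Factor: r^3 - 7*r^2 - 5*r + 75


(1) = (s)*(s^4 - 8*s^3 + 23*s^2 - 28*s + 12) = s*(s - 2)*(s^3 - 6*s^2 + 11*s - 6) = s*(s - 2)*(s - 1)*(s^2 - 5*s + 6) = s*(s - 2)^2*(s - 1)*(s - 3)
(2) = (u + 4)*(u^2 + 6*u + 8) = (u + 2)*(u + 4)*(u + 4)
(3) = (v + 3)*(v - 2)
(4) = (c + 4)*(c^3 + 2*c^2 - 9*c - 18) = (c + 3)*(c + 4)*(c^2 - c - 6) = (c - 3)*(c + 3)*(c + 4)*(c + 2)
(5) = (r + 3)*(r^2 - 10*r + 25) = (r - 5)*(r + 3)*(r - 5)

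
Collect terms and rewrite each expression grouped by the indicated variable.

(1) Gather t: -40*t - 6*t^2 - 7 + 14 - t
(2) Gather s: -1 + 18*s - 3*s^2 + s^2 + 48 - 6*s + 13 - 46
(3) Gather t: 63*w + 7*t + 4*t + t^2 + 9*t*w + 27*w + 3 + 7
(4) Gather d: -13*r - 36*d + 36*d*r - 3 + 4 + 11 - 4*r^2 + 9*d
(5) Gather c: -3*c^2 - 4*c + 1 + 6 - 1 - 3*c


(1) = -6*t^2 - 41*t + 7
(2) = -2*s^2 + 12*s + 14
(3) = t^2 + t*(9*w + 11) + 90*w + 10
(4) = d*(36*r - 27) - 4*r^2 - 13*r + 12
(5) = -3*c^2 - 7*c + 6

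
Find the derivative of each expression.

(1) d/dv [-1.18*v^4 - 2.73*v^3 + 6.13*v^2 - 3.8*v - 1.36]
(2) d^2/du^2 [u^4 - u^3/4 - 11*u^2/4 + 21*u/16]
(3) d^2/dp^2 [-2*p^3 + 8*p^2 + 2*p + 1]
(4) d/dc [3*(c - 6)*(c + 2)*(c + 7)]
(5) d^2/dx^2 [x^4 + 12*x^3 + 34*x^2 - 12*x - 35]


(1) = -4.72*v^3 - 8.19*v^2 + 12.26*v - 3.8
(2) = 12*u^2 - 3*u/2 - 11/2
(3) = 16 - 12*p
(4) = 9*c^2 + 18*c - 120
(5) = 12*x^2 + 72*x + 68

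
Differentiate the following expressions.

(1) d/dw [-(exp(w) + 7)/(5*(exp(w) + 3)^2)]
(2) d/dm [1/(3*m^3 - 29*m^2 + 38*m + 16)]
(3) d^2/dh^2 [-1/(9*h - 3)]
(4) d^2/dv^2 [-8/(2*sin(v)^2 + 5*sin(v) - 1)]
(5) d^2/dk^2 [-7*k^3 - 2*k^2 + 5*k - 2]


(1) = (exp(w) + 11)*exp(w)/(5*(exp(w) + 3)^3)
(2) = (-9*m^2 + 58*m - 38)/(3*m^3 - 29*m^2 + 38*m + 16)^2
(3) = -6/(3*h - 1)^3
(4) = 8*(16*sin(v)^4 + 30*sin(v)^3 + 9*sin(v)^2 - 55*sin(v) - 54)/(5*sin(v) - cos(2*v))^3
(5) = -42*k - 4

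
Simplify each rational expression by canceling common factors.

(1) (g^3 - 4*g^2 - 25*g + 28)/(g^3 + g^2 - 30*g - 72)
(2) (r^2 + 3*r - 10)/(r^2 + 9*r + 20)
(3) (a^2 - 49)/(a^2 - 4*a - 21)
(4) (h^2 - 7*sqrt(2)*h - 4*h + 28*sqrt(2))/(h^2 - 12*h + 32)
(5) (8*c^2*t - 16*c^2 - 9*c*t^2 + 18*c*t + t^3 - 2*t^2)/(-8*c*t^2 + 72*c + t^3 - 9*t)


(1) = (g^2 - 8*g + 7)/(g^2 - 3*g - 18)
(2) = (r - 2)/(r + 4)
(3) = (a + 7)/(a + 3)
(4) = (h - 7*sqrt(2))/(h - 8)
(5) = (-c*t + 2*c + t^2 - 2*t)/(t^2 - 9)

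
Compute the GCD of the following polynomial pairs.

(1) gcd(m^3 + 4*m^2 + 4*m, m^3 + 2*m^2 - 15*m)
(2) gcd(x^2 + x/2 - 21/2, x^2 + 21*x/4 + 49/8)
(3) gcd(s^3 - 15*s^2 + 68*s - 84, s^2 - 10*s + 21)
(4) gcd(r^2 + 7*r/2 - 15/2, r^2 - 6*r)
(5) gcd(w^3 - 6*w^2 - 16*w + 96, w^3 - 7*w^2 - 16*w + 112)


(1) = m
(2) = x + 7/2
(3) = s - 7
(4) = 1
(5) = w^2 - 16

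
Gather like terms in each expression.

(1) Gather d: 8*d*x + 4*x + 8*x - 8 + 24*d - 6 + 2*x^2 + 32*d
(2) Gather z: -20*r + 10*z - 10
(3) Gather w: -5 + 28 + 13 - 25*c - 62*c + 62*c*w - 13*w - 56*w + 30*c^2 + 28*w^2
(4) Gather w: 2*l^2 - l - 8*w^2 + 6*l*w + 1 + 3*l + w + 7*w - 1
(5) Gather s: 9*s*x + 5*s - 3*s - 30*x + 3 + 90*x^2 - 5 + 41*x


(1) = d*(8*x + 56) + 2*x^2 + 12*x - 14
(2) = -20*r + 10*z - 10
(3) = 30*c^2 - 87*c + 28*w^2 + w*(62*c - 69) + 36
(4) = 2*l^2 + 2*l - 8*w^2 + w*(6*l + 8)
(5) = s*(9*x + 2) + 90*x^2 + 11*x - 2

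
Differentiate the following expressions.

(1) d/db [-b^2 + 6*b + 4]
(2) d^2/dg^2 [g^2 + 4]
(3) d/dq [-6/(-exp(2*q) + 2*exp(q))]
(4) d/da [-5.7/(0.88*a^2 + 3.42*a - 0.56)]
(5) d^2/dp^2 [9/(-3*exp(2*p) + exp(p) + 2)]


(1) = 6 - 2*b
(2) = 2
(3) = 12*(1 - exp(q))*exp(-q)/(exp(q) - 2)^2
(4) = (10.032*a + 19.494)/(0.88*a^2 + 3.42*a - 0.56)^2
(5) = 9*(2*(6*exp(p) - 1)^2*exp(p) + (12*exp(p) - 1)*(-3*exp(2*p) + exp(p) + 2))*exp(p)/(-3*exp(2*p) + exp(p) + 2)^3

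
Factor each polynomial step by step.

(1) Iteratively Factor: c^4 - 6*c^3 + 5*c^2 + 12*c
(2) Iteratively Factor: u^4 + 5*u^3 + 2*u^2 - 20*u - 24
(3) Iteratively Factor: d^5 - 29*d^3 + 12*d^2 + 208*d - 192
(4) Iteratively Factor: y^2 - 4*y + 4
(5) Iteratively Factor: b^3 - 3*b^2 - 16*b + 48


(1) = (c)*(c^3 - 6*c^2 + 5*c + 12) = c*(c + 1)*(c^2 - 7*c + 12) = c*(c - 3)*(c + 1)*(c - 4)
(2) = (u + 3)*(u^3 + 2*u^2 - 4*u - 8) = (u - 2)*(u + 3)*(u^2 + 4*u + 4) = (u - 2)*(u + 2)*(u + 3)*(u + 2)
(3) = (d + 4)*(d^4 - 4*d^3 - 13*d^2 + 64*d - 48) = (d - 3)*(d + 4)*(d^3 - d^2 - 16*d + 16) = (d - 4)*(d - 3)*(d + 4)*(d^2 + 3*d - 4) = (d - 4)*(d - 3)*(d - 1)*(d + 4)*(d + 4)
(4) = (y - 2)*(y - 2)
(5) = (b - 3)*(b^2 - 16) = (b - 4)*(b - 3)*(b + 4)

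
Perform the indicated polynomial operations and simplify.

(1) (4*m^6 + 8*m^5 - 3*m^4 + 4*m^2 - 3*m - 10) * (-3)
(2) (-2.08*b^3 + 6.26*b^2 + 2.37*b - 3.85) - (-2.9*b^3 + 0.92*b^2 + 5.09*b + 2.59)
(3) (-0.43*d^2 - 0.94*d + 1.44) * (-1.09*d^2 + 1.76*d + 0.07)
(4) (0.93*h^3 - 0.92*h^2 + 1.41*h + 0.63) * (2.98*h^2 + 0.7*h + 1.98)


(1) = -12*m^6 - 24*m^5 + 9*m^4 - 12*m^2 + 9*m + 30
(2) = 0.82*b^3 + 5.34*b^2 - 2.72*b - 6.44
(3) = 0.4687*d^4 + 0.2678*d^3 - 3.2541*d^2 + 2.4686*d + 0.1008
(4) = 2.7714*h^5 - 2.0906*h^4 + 5.3992*h^3 + 1.0428*h^2 + 3.2328*h + 1.2474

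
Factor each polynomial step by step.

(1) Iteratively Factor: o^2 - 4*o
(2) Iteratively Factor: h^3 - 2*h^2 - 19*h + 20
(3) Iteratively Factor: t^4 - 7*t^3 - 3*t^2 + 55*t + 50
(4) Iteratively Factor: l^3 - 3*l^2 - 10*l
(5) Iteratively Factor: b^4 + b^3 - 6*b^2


(1) = (o - 4)*(o)
(2) = (h - 1)*(h^2 - h - 20) = (h - 5)*(h - 1)*(h + 4)
(3) = (t + 1)*(t^3 - 8*t^2 + 5*t + 50) = (t + 1)*(t + 2)*(t^2 - 10*t + 25) = (t - 5)*(t + 1)*(t + 2)*(t - 5)
(4) = (l - 5)*(l^2 + 2*l) = l*(l - 5)*(l + 2)
(5) = (b - 2)*(b^3 + 3*b^2) = b*(b - 2)*(b^2 + 3*b) = b^2*(b - 2)*(b + 3)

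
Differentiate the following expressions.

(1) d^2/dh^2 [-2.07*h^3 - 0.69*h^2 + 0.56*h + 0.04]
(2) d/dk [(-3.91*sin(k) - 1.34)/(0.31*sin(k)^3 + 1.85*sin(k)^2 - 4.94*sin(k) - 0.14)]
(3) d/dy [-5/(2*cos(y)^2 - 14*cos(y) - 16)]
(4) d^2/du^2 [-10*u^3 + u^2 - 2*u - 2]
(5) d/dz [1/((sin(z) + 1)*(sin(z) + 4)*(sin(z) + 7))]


(1) = -12.42*h - 1.38
(2) = (2.4242*sin(k)^3 + 8.4797*sin(k)^2 + 4.958*sin(k) - 6.0722)*cos(k)/(0.0961*sin(k)^6 + 1.147*sin(k)^5 + 0.3597*sin(k)^4 - 18.3648*sin(k)^3 + 23.8856*sin(k)^2 + 1.3832*sin(k) + 0.0196)
(3) = 5*(7 - 2*cos(y))*sin(y)/(2*(sin(y)^2 + 7*cos(y) + 7)^2)
(4) = 2 - 60*u
(5) = 3*(-8*sin(z) + cos(z)^2 - 14)*cos(z)/((sin(z) + 1)^2*(sin(z) + 4)^2*(sin(z) + 7)^2)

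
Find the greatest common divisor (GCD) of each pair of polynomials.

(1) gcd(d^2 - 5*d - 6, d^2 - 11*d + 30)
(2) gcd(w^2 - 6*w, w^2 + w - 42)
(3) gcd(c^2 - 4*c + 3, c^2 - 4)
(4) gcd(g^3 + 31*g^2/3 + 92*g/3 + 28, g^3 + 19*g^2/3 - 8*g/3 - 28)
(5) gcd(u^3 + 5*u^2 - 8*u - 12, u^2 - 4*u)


(1) = gcd((d - 6)*(d + 1), (d - 6)*(d - 5)) = d - 6
(2) = gcd(w*(w - 6), (w - 6)*(w + 7)) = w - 6
(3) = 1
(4) = gcd((g + 2)*(g + 7/3)*(g + 6), (g - 2)*(g + 7/3)*(g + 6)) = g^2 + 25*g/3 + 14
(5) = gcd((u - 2)*(u + 1)*(u + 6), u*(u - 4)) = 1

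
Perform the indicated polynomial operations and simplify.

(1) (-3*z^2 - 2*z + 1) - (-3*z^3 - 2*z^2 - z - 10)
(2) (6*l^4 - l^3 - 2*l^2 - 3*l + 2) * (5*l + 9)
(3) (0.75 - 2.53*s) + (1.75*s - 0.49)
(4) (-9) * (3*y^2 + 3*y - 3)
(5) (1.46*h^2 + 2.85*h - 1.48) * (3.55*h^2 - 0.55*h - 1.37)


(1) = 3*z^3 - z^2 - z + 11
(2) = 30*l^5 + 49*l^4 - 19*l^3 - 33*l^2 - 17*l + 18
(3) = 0.26 - 0.78*s
(4) = -27*y^2 - 27*y + 27
(5) = 5.183*h^4 + 9.3145*h^3 - 8.8217*h^2 - 3.0905*h + 2.0276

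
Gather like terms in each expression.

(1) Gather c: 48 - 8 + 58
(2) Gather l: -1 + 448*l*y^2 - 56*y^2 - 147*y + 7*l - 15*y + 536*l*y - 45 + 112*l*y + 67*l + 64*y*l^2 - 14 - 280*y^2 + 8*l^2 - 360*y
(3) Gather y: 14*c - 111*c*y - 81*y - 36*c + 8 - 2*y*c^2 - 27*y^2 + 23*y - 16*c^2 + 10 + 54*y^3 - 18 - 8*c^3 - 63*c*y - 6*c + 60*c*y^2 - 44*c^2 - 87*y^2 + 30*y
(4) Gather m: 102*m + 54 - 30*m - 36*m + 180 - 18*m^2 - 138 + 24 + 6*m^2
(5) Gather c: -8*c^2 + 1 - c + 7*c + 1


(1) = 98
(2) = l^2*(64*y + 8) + l*(448*y^2 + 648*y + 74) - 336*y^2 - 522*y - 60
(3) = -8*c^3 - 60*c^2 - 28*c + 54*y^3 + y^2*(60*c - 114) + y*(-2*c^2 - 174*c - 28)
(4) = -12*m^2 + 36*m + 120
(5) = -8*c^2 + 6*c + 2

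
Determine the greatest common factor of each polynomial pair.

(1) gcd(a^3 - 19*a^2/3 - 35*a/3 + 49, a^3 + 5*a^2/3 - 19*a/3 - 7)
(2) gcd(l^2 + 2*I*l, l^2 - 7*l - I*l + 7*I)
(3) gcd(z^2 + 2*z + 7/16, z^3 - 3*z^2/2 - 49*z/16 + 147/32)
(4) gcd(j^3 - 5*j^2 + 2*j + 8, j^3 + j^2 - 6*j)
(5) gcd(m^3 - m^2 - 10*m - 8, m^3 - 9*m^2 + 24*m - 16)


(1) = gcd((a - 7)*(a - 7/3)*(a + 3), (a - 7/3)*(a + 1)*(a + 3)) = a^2 + 2*a/3 - 7
(2) = 1
(3) = z + 7/4
(4) = j - 2
(5) = m - 4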